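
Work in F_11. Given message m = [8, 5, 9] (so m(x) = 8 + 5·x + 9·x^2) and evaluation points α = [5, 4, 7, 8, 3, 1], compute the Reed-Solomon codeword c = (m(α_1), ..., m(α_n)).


c = [5, 7, 0, 8, 5, 0]

Message polynomial: m(x) = 8 + 5·x + 9·x^2 (mod 11).
For each evaluation point α_i, compute m(α_i) mod 11:
  α_1 = 5: Horner steps 9 → 6 → 5, so m(5) = 5.
  α_2 = 4: Horner steps 9 → 8 → 7, so m(4) = 7.
  α_3 = 7: Horner steps 9 → 2 → 0, so m(7) = 0.
  α_4 = 8: Horner steps 9 → 0 → 8, so m(8) = 8.
  α_5 = 3: Horner steps 9 → 10 → 5, so m(3) = 5.
  α_6 = 1: Horner steps 9 → 3 → 0, so m(1) = 0.
Codeword c = [5, 7, 0, 8, 5, 0] ∈ F_11^6.


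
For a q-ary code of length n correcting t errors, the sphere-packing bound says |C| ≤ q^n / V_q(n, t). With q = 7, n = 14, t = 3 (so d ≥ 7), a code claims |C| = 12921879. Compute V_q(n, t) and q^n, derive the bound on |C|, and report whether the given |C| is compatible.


V_q(n, t) = 81985, q^n = 678223072849, Hamming bound = 8272526, |C| = 12921879 > bound (violated).

Step 1: Compute V_q(n, t) = Σ_{j=0}^3 C(n, j) (q−1)^j.
  j = 0: C(14,0)·(6)^0 = 1·1 = 1.
  j = 1: C(14,1)·(6)^1 = 14·6 = 84.
  j = 2: C(14,2)·(6)^2 = 91·36 = 3276.
  j = 3: C(14,3)·(6)^3 = 364·216 = 78624.
  V_q(n, t) = 1 + 84 + 3276 + 78624 = 81985.
Step 2: q^n = 7^14 = 678223072849.
Step 3: Hamming bound ⌊q^n / V_q(n,t)⌋ = ⌊678223072849/81985⌋ = 8272526.
Step 4: Compare |C| = 12921879 to 8272526: violated.
The claimed |C| lies above the Hamming bound, so no 7-ary code of length 14 with d ≥ 7 can have 12921879 codewords.


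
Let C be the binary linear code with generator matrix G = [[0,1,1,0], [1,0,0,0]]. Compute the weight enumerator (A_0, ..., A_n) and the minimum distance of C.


Weight distribution: A_0 = 1, A_1 = 1, A_2 = 1, A_3 = 1. Minimum distance d = 1.

Enumerate all 2^2 = 4 messages m ∈ F_2^2.
For each, compute codeword c = mG in F_2^4, then tally its weight.
  m = 00 → c = 0000, weight = 0.
  m = 10 → c = 0110, weight = 2.
  m = 01 → c = 1000, weight = 1.
  m = 11 → c = 1110, weight = 3.
Tally weights:
  weight 0: 1 codewords.
  weight 1: 1 codewords.
  weight 2: 1 codewords.
  weight 3: 1 codewords.
Minimum distance d = smallest w > 0 with A_w > 0 = 1.
Sanity: Σ A_w = 4 = 2^2 = 4 ✓.


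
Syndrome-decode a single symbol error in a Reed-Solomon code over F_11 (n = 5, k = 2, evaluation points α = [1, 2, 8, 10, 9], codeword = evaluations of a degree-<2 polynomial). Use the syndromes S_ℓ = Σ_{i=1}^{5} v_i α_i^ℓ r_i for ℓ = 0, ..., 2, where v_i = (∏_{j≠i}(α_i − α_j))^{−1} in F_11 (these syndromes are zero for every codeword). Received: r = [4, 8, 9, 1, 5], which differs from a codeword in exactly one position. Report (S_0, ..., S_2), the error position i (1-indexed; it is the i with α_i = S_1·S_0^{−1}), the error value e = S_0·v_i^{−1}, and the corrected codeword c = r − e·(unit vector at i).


S = (6, 1, 2), error at position 2, error magnitude e = 8, c = [4, 0, 9, 1, 5].

Step 1: column multipliers v_i = (∏_{j≠i}(α_i − α_j))^{−1} mod 11.
  i = 1 (α = 1): (1−2)(1−8)(1−10)(1−9) = (−1)·(−7)·(−9)·(−8) = 504 ≡ 9, so v_1 = 9^{−1} = 5 (mod 11).
  i = 2 (α = 2): (2−1)(2−8)(2−10)(2−9) = 1·(−6)·(−8)·(−7) = −336 ≡ 5, so v_2 = 5^{−1} = 9 (mod 11).
  i = 3 (α = 8): (8−1)(8−2)(8−10)(8−9) = 7·6·(−2)·(−1) = 84 ≡ 7, so v_3 = 7^{−1} = 8 (mod 11).
  i = 4 (α = 10): (10−1)(10−2)(10−8)(10−9) = 9·8·2·1 = 144 ≡ 1, so v_4 = 1^{−1} = 1 (mod 11).
  i = 5 (α = 9): (9−1)(9−2)(9−8)(9−10) = 8·7·1·(−1) = −56 ≡ 10, so v_5 = 10^{−1} = 10 (mod 11).
  v = [5, 9, 8, 1, 10].
Step 2: syndromes of r = [4, 8, 9, 1, 5] (all sums mod 11).
  S_0 = Σ v_i r_i = 5·4 + 9·8 + 8·9 + 1·1 + 10·5 = 215 ≡ 6.
  S_1 = Σ v_i α_i r_i = 5·1·4 + 9·2·8 + 8·8·9 + 1·10·1 + 10·9·5 = 1200 ≡ 1.
  α_i^2 mod 11 = [1, 4, 9, 1, 4].
  S_2 = Σ v_i α_i^2 r_i = 5·1·4 + 9·4·8 + 8·9·9 + 1·1·1 + 10·4·5 = 1157 ≡ 2.
  S = (6, 1, 2) ≠ 0, so r is not a codeword (an error is present).
Step 3: locate the error. For a single error e at position i, S_ℓ = v_i·e·α_i^ℓ, so α_err = S_1/S_0.
  S_0^{−1} = 6^{−1} = 2 (mod 11), so α_err = 1·2 = 2 ≡ 2 = α_2. Error position i = 2.
  Consistency check: S_2/S_1 = 2·1 = 2 ≡ 2 = α_err ✓ (single-error assumption holds).
Step 4: error magnitude e = S_0/v_2 = S_0·∏_{j≠2}(α_2 − α_j) = 6·5 = 30 ≡ 8 (mod 11).
Step 5: correct position 2: c_2 = r_2 − e = 8 − 8 ≡ 0 (mod 11). Hence c = [4, 0, 9, 1, 5].
  Check: interpolating c through the α_i gives m(x) = 8 + 7·x (degree < 2) with m(α_i) = c_i for every i, so c is indeed a codeword.


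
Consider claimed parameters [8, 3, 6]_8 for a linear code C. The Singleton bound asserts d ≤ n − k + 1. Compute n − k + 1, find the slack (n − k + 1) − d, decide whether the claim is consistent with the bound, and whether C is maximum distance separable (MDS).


Singleton RHS = n − k + 1 = 6, slack = 0, bound satisfied, MDS.

Singleton bound: d ≤ n − k + 1.
Here n = 8, k = 3, so n − k + 1 = 6.
Given d = 6, check d ≤ 6: YES.
Slack = (n − k + 1) − d = 0.
The code is MDS (slack = 0).
Description: the claimed parameters are [8, 3, 6]_8; such a code would be MDS (meets Singleton bound).


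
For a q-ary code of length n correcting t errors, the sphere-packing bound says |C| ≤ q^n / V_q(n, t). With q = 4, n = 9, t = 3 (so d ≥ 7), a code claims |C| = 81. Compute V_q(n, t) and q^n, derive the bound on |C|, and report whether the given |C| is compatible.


V_q(n, t) = 2620, q^n = 262144, Hamming bound = 100, |C| = 81 ≤ bound (satisfied).

Step 1: Compute V_q(n, t) = Σ_{j=0}^3 C(n, j) (q−1)^j.
  j = 0: C(9,0)·(3)^0 = 1·1 = 1.
  j = 1: C(9,1)·(3)^1 = 9·3 = 27.
  j = 2: C(9,2)·(3)^2 = 36·9 = 324.
  j = 3: C(9,3)·(3)^3 = 84·27 = 2268.
  V_q(n, t) = 1 + 27 + 324 + 2268 = 2620.
Step 2: q^n = 4^9 = 262144.
Step 3: Hamming bound ⌊q^n / V_q(n,t)⌋ = ⌊262144/2620⌋ = 100.
Step 4: Compare |C| = 81 to 100: satisfied.
The claimed |C| lies below the Hamming bound.


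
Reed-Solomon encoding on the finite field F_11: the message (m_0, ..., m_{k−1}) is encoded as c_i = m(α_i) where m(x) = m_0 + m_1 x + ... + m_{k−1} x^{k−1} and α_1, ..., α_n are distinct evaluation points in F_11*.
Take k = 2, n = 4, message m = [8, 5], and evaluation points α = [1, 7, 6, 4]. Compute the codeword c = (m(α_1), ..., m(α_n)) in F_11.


c = [2, 10, 5, 6]

Message polynomial: m(x) = 8 + 5·x (mod 11).
For each evaluation point α_i, compute m(α_i) mod 11:
  α_1 = 1: Horner steps 5 → 2, so m(1) = 2.
  α_2 = 7: Horner steps 5 → 10, so m(7) = 10.
  α_3 = 6: Horner steps 5 → 5, so m(6) = 5.
  α_4 = 4: Horner steps 5 → 6, so m(4) = 6.
Codeword c = [2, 10, 5, 6] ∈ F_11^4.


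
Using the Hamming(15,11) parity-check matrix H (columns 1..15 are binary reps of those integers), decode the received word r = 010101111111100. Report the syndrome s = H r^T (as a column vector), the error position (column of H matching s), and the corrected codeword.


s = (0, 1, 1, 0)^T, error position = 6, corrected codeword c = 010100111111100

Compute s = H r^T mod 2 one row at a time:
  s_1 = 1 + 1 + 1 + 1 + 1 + 1 + 0 + 0 = 6 ≡ 0 (mod 2).
  s_2 = 1 + 0 + 1 + 1 + 1 + 1 + 0 + 0 = 5 ≡ 1 (mod 2).
  s_3 = 1 + 0 + 1 + 1 + 1 + 1 + 0 + 0 = 5 ≡ 1 (mod 2).
  s_4 = 0 + 0 + 0 + 1 + 1 + 1 + 1 + 0 = 4 ≡ 0 (mod 2).
s = (0, 1, 1, 0)^T — this equals column 6 of H (binary 0110), so error is at position 6.
Correct: flip bit 6 of r = 010101111111100 to get c = 010100111111100.


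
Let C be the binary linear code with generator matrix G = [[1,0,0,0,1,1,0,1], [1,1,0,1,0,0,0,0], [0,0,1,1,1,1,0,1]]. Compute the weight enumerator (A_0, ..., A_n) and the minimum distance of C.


Weight distribution: A_0 = 1, A_2 = 1, A_3 = 2, A_4 = 1, A_5 = 2, A_6 = 1. Minimum distance d = 2.

Enumerate all 2^3 = 8 messages m ∈ F_2^3.
For each, compute codeword c = mG in F_2^8, then tally its weight.
  m = 000 → c = 00000000, weight = 0.
  m = 100 → c = 10001101, weight = 4.
  m = 010 → c = 11010000, weight = 3.
  m = 110 → c = 01011101, weight = 5.
  m = 001 → c = 00111101, weight = 5.
  m = 101 → c = 10110000, weight = 3.
  m = 011 → c = 11101101, weight = 6.
  m = 111 → c = 01100000, weight = 2.
Tally weights:
  weight 0: 1 codewords.
  weight 2: 1 codewords.
  weight 3: 2 codewords.
  weight 4: 1 codewords.
  weight 5: 2 codewords.
  weight 6: 1 codewords.
Minimum distance d = smallest w > 0 with A_w > 0 = 2.
Sanity: Σ A_w = 8 = 2^3 = 8 ✓.


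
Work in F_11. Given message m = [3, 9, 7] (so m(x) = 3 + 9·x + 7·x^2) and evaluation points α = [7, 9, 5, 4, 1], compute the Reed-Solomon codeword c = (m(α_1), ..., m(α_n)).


c = [2, 2, 3, 8, 8]

Message polynomial: m(x) = 3 + 9·x + 7·x^2 (mod 11).
For each evaluation point α_i, compute m(α_i) mod 11:
  α_1 = 7: Horner steps 7 → 3 → 2, so m(7) = 2.
  α_2 = 9: Horner steps 7 → 6 → 2, so m(9) = 2.
  α_3 = 5: Horner steps 7 → 0 → 3, so m(5) = 3.
  α_4 = 4: Horner steps 7 → 4 → 8, so m(4) = 8.
  α_5 = 1: Horner steps 7 → 5 → 8, so m(1) = 8.
Codeword c = [2, 2, 3, 8, 8] ∈ F_11^5.


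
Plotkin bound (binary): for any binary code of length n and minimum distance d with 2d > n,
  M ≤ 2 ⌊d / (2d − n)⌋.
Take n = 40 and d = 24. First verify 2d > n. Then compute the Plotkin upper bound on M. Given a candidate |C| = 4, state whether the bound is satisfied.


Plotkin bound M ≤ 6; given |C| = 4 ≤ bound (satisfied).

Check applicability: 2d = 48, n = 40.
2d − n = 8 > 0, so Plotkin applies.
Compute d/(2d−n) = 24/8 ≈ 3.0000.
⌊d/(2d−n)⌋ = 3.
Plotkin bound: M ≤ 2·3 = 6.
Given |C| = 4, check: satisfied.
This |C| is below the Plotkin bound.


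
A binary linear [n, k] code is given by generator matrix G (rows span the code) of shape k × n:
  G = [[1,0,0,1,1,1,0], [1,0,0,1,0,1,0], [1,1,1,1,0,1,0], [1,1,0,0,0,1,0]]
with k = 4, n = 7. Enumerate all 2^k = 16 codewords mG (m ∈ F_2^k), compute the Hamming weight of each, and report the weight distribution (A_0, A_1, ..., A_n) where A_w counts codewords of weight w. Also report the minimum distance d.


Weight distribution: A_0 = 1, A_1 = 1, A_2 = 3, A_3 = 6, A_4 = 3, A_5 = 1, A_6 = 1. Minimum distance d = 1.

Enumerate all 2^4 = 16 messages m ∈ F_2^4.
For each, compute codeword c = mG in F_2^7, then tally its weight.
  m = 0000 → c = 0000000, weight = 0.
  m = 1000 → c = 1001110, weight = 4.
  m = 0100 → c = 1001010, weight = 3.
  m = 1100 → c = 0000100, weight = 1.
  m = 0010 → c = 1111010, weight = 5.
  m = 1010 → c = 0110100, weight = 3.
  m = 0110 → c = 0110000, weight = 2.
  m = 1110 → c = 1111110, weight = 6.
  m = 0001 → c = 1100010, weight = 3.
  m = 1001 → c = 0101100, weight = 3.
  m = 0101 → c = 0101000, weight = 2.
  m = 1101 → c = 1100110, weight = 4.
  m = 0011 → c = 0011000, weight = 2.
  m = 1011 → c = 1010110, weight = 4.
  m = 0111 → c = 1010010, weight = 3.
  m = 1111 → c = 0011100, weight = 3.
Tally weights:
  weight 0: 1 codewords.
  weight 1: 1 codewords.
  weight 2: 3 codewords.
  weight 3: 6 codewords.
  weight 4: 3 codewords.
  weight 5: 1 codewords.
  weight 6: 1 codewords.
Minimum distance d = smallest w > 0 with A_w > 0 = 1.
Sanity: Σ A_w = 16 = 2^4 = 16 ✓.


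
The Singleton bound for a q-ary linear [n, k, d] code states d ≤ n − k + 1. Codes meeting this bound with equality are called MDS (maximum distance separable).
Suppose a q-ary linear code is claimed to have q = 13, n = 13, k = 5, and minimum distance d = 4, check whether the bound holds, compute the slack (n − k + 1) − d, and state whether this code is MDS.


Singleton RHS = n − k + 1 = 9, slack = 5, bound satisfied, not MDS.

Singleton bound: d ≤ n − k + 1.
Here n = 13, k = 5, so n − k + 1 = 9.
Given d = 4, check d ≤ 9: YES.
Slack = (n − k + 1) − d = 5.
The code is NOT MDS (slack = 5 > 0).
Description: the claimed parameters are [13, 5, 4]_13; such a code would be non-MDS.


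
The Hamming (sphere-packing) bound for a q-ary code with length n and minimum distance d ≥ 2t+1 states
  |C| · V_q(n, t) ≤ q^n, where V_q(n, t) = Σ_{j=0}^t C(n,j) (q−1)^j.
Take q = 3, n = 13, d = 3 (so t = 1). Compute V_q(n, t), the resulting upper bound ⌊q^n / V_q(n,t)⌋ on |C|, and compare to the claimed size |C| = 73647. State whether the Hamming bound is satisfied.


V_q(n, t) = 27, q^n = 1594323, Hamming bound = 59049, |C| = 73647 > bound (violated).

Step 1: Compute V_q(n, t) = Σ_{j=0}^1 C(n, j) (q−1)^j.
  j = 0: C(13,0)·(2)^0 = 1·1 = 1.
  j = 1: C(13,1)·(2)^1 = 13·2 = 26.
  V_q(n, t) = 1 + 26 = 27.
Step 2: q^n = 3^13 = 1594323.
Step 3: Hamming bound ⌊q^n / V_q(n,t)⌋ = ⌊1594323/27⌋ = 59049.
Step 4: Compare |C| = 73647 to 59049: violated.
The claimed |C| lies above the Hamming bound, so no 3-ary code of length 13 with d ≥ 3 can have 73647 codewords.


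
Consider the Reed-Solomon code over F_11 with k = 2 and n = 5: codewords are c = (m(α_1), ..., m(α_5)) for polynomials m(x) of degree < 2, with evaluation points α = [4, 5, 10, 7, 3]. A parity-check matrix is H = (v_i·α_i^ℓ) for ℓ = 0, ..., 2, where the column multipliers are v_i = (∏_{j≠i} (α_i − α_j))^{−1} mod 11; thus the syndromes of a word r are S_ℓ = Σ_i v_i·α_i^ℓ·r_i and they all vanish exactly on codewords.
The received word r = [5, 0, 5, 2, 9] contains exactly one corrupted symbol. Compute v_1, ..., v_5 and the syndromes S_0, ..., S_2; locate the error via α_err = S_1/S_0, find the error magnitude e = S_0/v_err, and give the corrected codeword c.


S = (7, 6, 2), error at position 1, error magnitude e = 6, c = [10, 0, 5, 2, 9].

Step 1: column multipliers v_i = (∏_{j≠i}(α_i − α_j))^{−1} mod 11.
  i = 1 (α = 4): (4−5)(4−10)(4−7)(4−3) = (−1)·(−6)·(−3)·1 = −18 ≡ 4, so v_1 = 4^{−1} = 3 (mod 11).
  i = 2 (α = 5): (5−4)(5−10)(5−7)(5−3) = 1·(−5)·(−2)·2 = 20 ≡ 9, so v_2 = 9^{−1} = 5 (mod 11).
  i = 3 (α = 10): (10−4)(10−5)(10−7)(10−3) = 6·5·3·7 = 630 ≡ 3, so v_3 = 3^{−1} = 4 (mod 11).
  i = 4 (α = 7): (7−4)(7−5)(7−10)(7−3) = 3·2·(−3)·4 = −72 ≡ 5, so v_4 = 5^{−1} = 9 (mod 11).
  i = 5 (α = 3): (3−4)(3−5)(3−10)(3−7) = (−1)·(−2)·(−7)·(−4) = 56 ≡ 1, so v_5 = 1^{−1} = 1 (mod 11).
  v = [3, 5, 4, 9, 1].
Step 2: syndromes of r = [5, 0, 5, 2, 9] (all sums mod 11).
  S_0 = Σ v_i r_i = 3·5 + 5·0 + 4·5 + 9·2 + 1·9 = 62 ≡ 7.
  S_1 = Σ v_i α_i r_i = 3·4·5 + 5·5·0 + 4·10·5 + 9·7·2 + 1·3·9 = 413 ≡ 6.
  α_i^2 mod 11 = [5, 3, 1, 5, 9].
  S_2 = Σ v_i α_i^2 r_i = 3·5·5 + 5·3·0 + 4·1·5 + 9·5·2 + 1·9·9 = 266 ≡ 2.
  S = (7, 6, 2) ≠ 0, so r is not a codeword (an error is present).
Step 3: locate the error. For a single error e at position i, S_ℓ = v_i·e·α_i^ℓ, so α_err = S_1/S_0.
  S_0^{−1} = 7^{−1} = 8 (mod 11), so α_err = 6·8 = 48 ≡ 4 = α_1. Error position i = 1.
  Consistency check: S_2/S_1 = 2·2 = 4 ≡ 4 = α_err ✓ (single-error assumption holds).
Step 4: error magnitude e = S_0/v_1 = S_0·∏_{j≠1}(α_1 − α_j) = 7·4 = 28 ≡ 6 (mod 11).
Step 5: correct position 1: c_1 = r_1 − e = 5 − 6 ≡ 10 (mod 11). Hence c = [10, 0, 5, 2, 9].
  Check: interpolating c through the α_i gives m(x) = 6 + 1·x (degree < 2) with m(α_i) = c_i for every i, so c is indeed a codeword.


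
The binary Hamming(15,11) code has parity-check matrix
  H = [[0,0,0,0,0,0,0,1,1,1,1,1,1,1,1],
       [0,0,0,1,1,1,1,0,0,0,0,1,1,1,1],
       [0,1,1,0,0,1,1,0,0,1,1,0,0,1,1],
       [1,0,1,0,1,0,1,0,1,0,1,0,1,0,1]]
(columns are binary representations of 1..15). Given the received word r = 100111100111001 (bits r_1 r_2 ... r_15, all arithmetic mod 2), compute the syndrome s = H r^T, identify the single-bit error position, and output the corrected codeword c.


s = (0, 0, 1, 1)^T, error position = 3, corrected codeword c = 101111100111001

Compute s = H r^T mod 2 one row at a time:
  s_1 = 0 + 0 + 1 + 1 + 1 + 0 + 0 + 1 = 4 ≡ 0 (mod 2).
  s_2 = 1 + 1 + 1 + 1 + 1 + 0 + 0 + 1 = 6 ≡ 0 (mod 2).
  s_3 = 0 + 0 + 1 + 1 + 1 + 1 + 0 + 1 = 5 ≡ 1 (mod 2).
  s_4 = 1 + 0 + 1 + 1 + 0 + 1 + 0 + 1 = 5 ≡ 1 (mod 2).
s = (0, 0, 1, 1)^T — this equals column 3 of H (binary 0011), so error is at position 3.
Correct: flip bit 3 of r = 100111100111001 to get c = 101111100111001.


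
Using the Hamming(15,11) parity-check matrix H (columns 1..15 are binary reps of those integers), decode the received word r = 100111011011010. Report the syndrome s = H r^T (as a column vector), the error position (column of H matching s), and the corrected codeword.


s = (1, 1, 1, 0)^T, error position = 14, corrected codeword c = 100111011011000

Compute s = H r^T mod 2 one row at a time:
  s_1 = 1 + 1 + 0 + 1 + 1 + 0 + 1 + 0 = 5 ≡ 1 (mod 2).
  s_2 = 1 + 1 + 1 + 0 + 1 + 0 + 1 + 0 = 5 ≡ 1 (mod 2).
  s_3 = 0 + 0 + 1 + 0 + 0 + 1 + 1 + 0 = 3 ≡ 1 (mod 2).
  s_4 = 1 + 0 + 1 + 0 + 1 + 1 + 0 + 0 = 4 ≡ 0 (mod 2).
s = (1, 1, 1, 0)^T — this equals column 14 of H (binary 1110), so error is at position 14.
Correct: flip bit 14 of r = 100111011011010 to get c = 100111011011000.


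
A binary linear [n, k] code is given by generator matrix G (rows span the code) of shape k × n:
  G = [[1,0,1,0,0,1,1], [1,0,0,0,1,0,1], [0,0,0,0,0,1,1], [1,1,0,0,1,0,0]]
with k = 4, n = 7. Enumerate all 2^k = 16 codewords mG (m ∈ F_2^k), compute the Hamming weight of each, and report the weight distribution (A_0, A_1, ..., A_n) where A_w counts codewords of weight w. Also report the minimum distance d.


Weight distribution: A_0 = 1, A_2 = 4, A_3 = 6, A_4 = 3, A_5 = 2. Minimum distance d = 2.

Enumerate all 2^4 = 16 messages m ∈ F_2^4.
For each, compute codeword c = mG in F_2^7, then tally its weight.
  m = 0000 → c = 0000000, weight = 0.
  m = 1000 → c = 1010011, weight = 4.
  m = 0100 → c = 1000101, weight = 3.
  m = 1100 → c = 0010110, weight = 3.
  m = 0010 → c = 0000011, weight = 2.
  m = 1010 → c = 1010000, weight = 2.
  m = 0110 → c = 1000110, weight = 3.
  m = 1110 → c = 0010101, weight = 3.
  m = 0001 → c = 1100100, weight = 3.
  m = 1001 → c = 0110111, weight = 5.
  m = 0101 → c = 0100001, weight = 2.
  m = 1101 → c = 1110010, weight = 4.
  m = 0011 → c = 1100111, weight = 5.
  m = 1011 → c = 0110100, weight = 3.
  m = 0111 → c = 0100010, weight = 2.
  m = 1111 → c = 1110001, weight = 4.
Tally weights:
  weight 0: 1 codewords.
  weight 2: 4 codewords.
  weight 3: 6 codewords.
  weight 4: 3 codewords.
  weight 5: 2 codewords.
Minimum distance d = smallest w > 0 with A_w > 0 = 2.
Sanity: Σ A_w = 16 = 2^4 = 16 ✓.


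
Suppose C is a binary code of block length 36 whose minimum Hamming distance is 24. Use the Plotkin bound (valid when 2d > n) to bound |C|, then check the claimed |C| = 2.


Plotkin bound M ≤ 4; given |C| = 2 ≤ bound (satisfied).

Check applicability: 2d = 48, n = 36.
2d − n = 12 > 0, so Plotkin applies.
Compute d/(2d−n) = 24/12 ≈ 2.0000.
⌊d/(2d−n)⌋ = 2.
Plotkin bound: M ≤ 2·2 = 4.
Given |C| = 2, check: satisfied.
This |C| is below the Plotkin bound.


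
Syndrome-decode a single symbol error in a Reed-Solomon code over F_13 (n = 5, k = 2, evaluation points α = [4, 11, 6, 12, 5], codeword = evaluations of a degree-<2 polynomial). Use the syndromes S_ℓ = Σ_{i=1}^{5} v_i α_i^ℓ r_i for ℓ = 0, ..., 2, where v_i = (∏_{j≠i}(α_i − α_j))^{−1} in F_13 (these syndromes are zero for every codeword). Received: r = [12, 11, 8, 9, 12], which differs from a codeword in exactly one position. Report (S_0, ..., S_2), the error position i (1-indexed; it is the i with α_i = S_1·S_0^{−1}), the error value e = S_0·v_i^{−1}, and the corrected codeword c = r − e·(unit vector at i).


S = (8, 1, 5), error at position 5, error magnitude e = 2, c = [12, 11, 8, 9, 10].

Step 1: column multipliers v_i = (∏_{j≠i}(α_i − α_j))^{−1} mod 13.
  i = 1 (α = 4): (4−11)(4−6)(4−12)(4−5) = (−7)·(−2)·(−8)·(−1) = 112 ≡ 8, so v_1 = 8^{−1} = 5 (mod 13).
  i = 2 (α = 11): (11−4)(11−6)(11−12)(11−5) = 7·5·(−1)·6 = −210 ≡ 11, so v_2 = 11^{−1} = 6 (mod 13).
  i = 3 (α = 6): (6−4)(6−11)(6−12)(6−5) = 2·(−5)·(−6)·1 = 60 ≡ 8, so v_3 = 8^{−1} = 5 (mod 13).
  i = 4 (α = 12): (12−4)(12−11)(12−6)(12−5) = 8·1·6·7 = 336 ≡ 11, so v_4 = 11^{−1} = 6 (mod 13).
  i = 5 (α = 5): (5−4)(5−11)(5−6)(5−12) = 1·(−6)·(−1)·(−7) = −42 ≡ 10, so v_5 = 10^{−1} = 4 (mod 13).
  v = [5, 6, 5, 6, 4].
Step 2: syndromes of r = [12, 11, 8, 9, 12] (all sums mod 13).
  S_0 = Σ v_i r_i = 5·12 + 6·11 + 5·8 + 6·9 + 4·12 = 268 ≡ 8.
  S_1 = Σ v_i α_i r_i = 5·4·12 + 6·11·11 + 5·6·8 + 6·12·9 + 4·5·12 = 2094 ≡ 1.
  α_i^2 mod 13 = [3, 4, 10, 1, 12].
  S_2 = Σ v_i α_i^2 r_i = 5·3·12 + 6·4·11 + 5·10·8 + 6·1·9 + 4·12·12 = 1474 ≡ 5.
  S = (8, 1, 5) ≠ 0, so r is not a codeword (an error is present).
Step 3: locate the error. For a single error e at position i, S_ℓ = v_i·e·α_i^ℓ, so α_err = S_1/S_0.
  S_0^{−1} = 8^{−1} = 5 (mod 13), so α_err = 1·5 = 5 ≡ 5 = α_5. Error position i = 5.
  Consistency check: S_2/S_1 = 5·1 = 5 ≡ 5 = α_err ✓ (single-error assumption holds).
Step 4: error magnitude e = S_0/v_5 = S_0·∏_{j≠5}(α_5 − α_j) = 8·10 = 80 ≡ 2 (mod 13).
Step 5: correct position 5: c_5 = r_5 − e = 12 − 2 ≡ 10 (mod 13). Hence c = [12, 11, 8, 9, 10].
  Check: interpolating c through the α_i gives m(x) = 7 + 11·x (degree < 2) with m(α_i) = c_i for every i, so c is indeed a codeword.


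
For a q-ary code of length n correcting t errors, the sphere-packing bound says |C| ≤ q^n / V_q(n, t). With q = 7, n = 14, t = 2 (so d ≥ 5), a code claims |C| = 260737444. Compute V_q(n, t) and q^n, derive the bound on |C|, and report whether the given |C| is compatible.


V_q(n, t) = 3361, q^n = 678223072849, Hamming bound = 201792047, |C| = 260737444 > bound (violated).

Step 1: Compute V_q(n, t) = Σ_{j=0}^2 C(n, j) (q−1)^j.
  j = 0: C(14,0)·(6)^0 = 1·1 = 1.
  j = 1: C(14,1)·(6)^1 = 14·6 = 84.
  j = 2: C(14,2)·(6)^2 = 91·36 = 3276.
  V_q(n, t) = 1 + 84 + 3276 = 3361.
Step 2: q^n = 7^14 = 678223072849.
Step 3: Hamming bound ⌊q^n / V_q(n,t)⌋ = ⌊678223072849/3361⌋ = 201792047.
Step 4: Compare |C| = 260737444 to 201792047: violated.
The claimed |C| lies above the Hamming bound, so no 7-ary code of length 14 with d ≥ 5 can have 260737444 codewords.


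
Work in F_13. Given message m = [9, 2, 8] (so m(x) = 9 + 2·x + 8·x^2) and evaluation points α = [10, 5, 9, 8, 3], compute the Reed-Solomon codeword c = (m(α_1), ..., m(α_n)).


c = [10, 11, 12, 4, 9]

Message polynomial: m(x) = 9 + 2·x + 8·x^2 (mod 13).
For each evaluation point α_i, compute m(α_i) mod 13:
  α_1 = 10: Horner steps 8 → 4 → 10, so m(10) = 10.
  α_2 = 5: Horner steps 8 → 3 → 11, so m(5) = 11.
  α_3 = 9: Horner steps 8 → 9 → 12, so m(9) = 12.
  α_4 = 8: Horner steps 8 → 1 → 4, so m(8) = 4.
  α_5 = 3: Horner steps 8 → 0 → 9, so m(3) = 9.
Codeword c = [10, 11, 12, 4, 9] ∈ F_13^5.


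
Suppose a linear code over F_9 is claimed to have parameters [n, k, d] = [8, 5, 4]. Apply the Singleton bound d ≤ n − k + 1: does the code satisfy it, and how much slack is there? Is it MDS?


Singleton RHS = n − k + 1 = 4, slack = 0, bound satisfied, MDS.

Singleton bound: d ≤ n − k + 1.
Here n = 8, k = 5, so n − k + 1 = 4.
Given d = 4, check d ≤ 4: YES.
Slack = (n − k + 1) − d = 0.
The code is MDS (slack = 0).
Description: the claimed parameters are [8, 5, 4]_9; such a code would be MDS (meets Singleton bound).


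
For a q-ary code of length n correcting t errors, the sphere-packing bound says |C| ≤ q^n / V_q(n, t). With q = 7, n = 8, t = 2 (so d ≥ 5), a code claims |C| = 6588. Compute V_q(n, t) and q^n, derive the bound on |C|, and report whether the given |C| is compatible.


V_q(n, t) = 1057, q^n = 5764801, Hamming bound = 5453, |C| = 6588 > bound (violated).

Step 1: Compute V_q(n, t) = Σ_{j=0}^2 C(n, j) (q−1)^j.
  j = 0: C(8,0)·(6)^0 = 1·1 = 1.
  j = 1: C(8,1)·(6)^1 = 8·6 = 48.
  j = 2: C(8,2)·(6)^2 = 28·36 = 1008.
  V_q(n, t) = 1 + 48 + 1008 = 1057.
Step 2: q^n = 7^8 = 5764801.
Step 3: Hamming bound ⌊q^n / V_q(n,t)⌋ = ⌊5764801/1057⌋ = 5453.
Step 4: Compare |C| = 6588 to 5453: violated.
The claimed |C| lies above the Hamming bound, so no 7-ary code of length 8 with d ≥ 5 can have 6588 codewords.


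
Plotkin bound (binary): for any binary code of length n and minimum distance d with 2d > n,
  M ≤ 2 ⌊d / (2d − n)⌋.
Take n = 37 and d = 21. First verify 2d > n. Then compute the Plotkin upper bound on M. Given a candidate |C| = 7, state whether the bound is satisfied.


Plotkin bound M ≤ 8; given |C| = 7 ≤ bound (satisfied).

Check applicability: 2d = 42, n = 37.
2d − n = 5 > 0, so Plotkin applies.
Compute d/(2d−n) = 21/5 ≈ 4.2000.
⌊d/(2d−n)⌋ = 4.
Plotkin bound: M ≤ 2·4 = 8.
Given |C| = 7, check: satisfied.
This |C| is below the Plotkin bound.


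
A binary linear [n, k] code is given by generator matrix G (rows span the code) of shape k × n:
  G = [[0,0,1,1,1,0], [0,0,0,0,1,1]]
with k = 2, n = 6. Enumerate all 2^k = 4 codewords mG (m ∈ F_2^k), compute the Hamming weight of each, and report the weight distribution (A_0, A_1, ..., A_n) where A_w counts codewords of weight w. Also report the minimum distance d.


Weight distribution: A_0 = 1, A_2 = 1, A_3 = 2. Minimum distance d = 2.

Enumerate all 2^2 = 4 messages m ∈ F_2^2.
For each, compute codeword c = mG in F_2^6, then tally its weight.
  m = 00 → c = 000000, weight = 0.
  m = 10 → c = 001110, weight = 3.
  m = 01 → c = 000011, weight = 2.
  m = 11 → c = 001101, weight = 3.
Tally weights:
  weight 0: 1 codewords.
  weight 2: 1 codewords.
  weight 3: 2 codewords.
Minimum distance d = smallest w > 0 with A_w > 0 = 2.
Sanity: Σ A_w = 4 = 2^2 = 4 ✓.


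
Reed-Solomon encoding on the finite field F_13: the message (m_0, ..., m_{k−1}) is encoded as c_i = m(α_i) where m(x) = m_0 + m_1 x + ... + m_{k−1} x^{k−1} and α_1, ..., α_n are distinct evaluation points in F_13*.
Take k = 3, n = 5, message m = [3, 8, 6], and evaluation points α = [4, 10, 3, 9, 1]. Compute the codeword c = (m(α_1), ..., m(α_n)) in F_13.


c = [1, 7, 3, 2, 4]

Message polynomial: m(x) = 3 + 8·x + 6·x^2 (mod 13).
For each evaluation point α_i, compute m(α_i) mod 13:
  α_1 = 4: Horner steps 6 → 6 → 1, so m(4) = 1.
  α_2 = 10: Horner steps 6 → 3 → 7, so m(10) = 7.
  α_3 = 3: Horner steps 6 → 0 → 3, so m(3) = 3.
  α_4 = 9: Horner steps 6 → 10 → 2, so m(9) = 2.
  α_5 = 1: Horner steps 6 → 1 → 4, so m(1) = 4.
Codeword c = [1, 7, 3, 2, 4] ∈ F_13^5.


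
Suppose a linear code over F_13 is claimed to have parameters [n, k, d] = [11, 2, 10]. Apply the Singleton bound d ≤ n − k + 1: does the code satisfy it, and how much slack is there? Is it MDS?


Singleton RHS = n − k + 1 = 10, slack = 0, bound satisfied, MDS.

Singleton bound: d ≤ n − k + 1.
Here n = 11, k = 2, so n − k + 1 = 10.
Given d = 10, check d ≤ 10: YES.
Slack = (n − k + 1) − d = 0.
The code is MDS (slack = 0).
Description: the claimed parameters are [11, 2, 10]_13; such a code would be MDS (meets Singleton bound).


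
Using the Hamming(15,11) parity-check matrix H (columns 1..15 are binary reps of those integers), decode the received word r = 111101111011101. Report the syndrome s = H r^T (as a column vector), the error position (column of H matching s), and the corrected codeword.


s = (0, 0, 0, 1)^T, error position = 1, corrected codeword c = 011101111011101

Compute s = H r^T mod 2 one row at a time:
  s_1 = 1 + 1 + 0 + 1 + 1 + 1 + 0 + 1 = 6 ≡ 0 (mod 2).
  s_2 = 1 + 0 + 1 + 1 + 1 + 1 + 0 + 1 = 6 ≡ 0 (mod 2).
  s_3 = 1 + 1 + 1 + 1 + 0 + 1 + 0 + 1 = 6 ≡ 0 (mod 2).
  s_4 = 1 + 1 + 0 + 1 + 1 + 1 + 1 + 1 = 7 ≡ 1 (mod 2).
s = (0, 0, 0, 1)^T — this equals column 1 of H (binary 0001), so error is at position 1.
Correct: flip bit 1 of r = 111101111011101 to get c = 011101111011101.


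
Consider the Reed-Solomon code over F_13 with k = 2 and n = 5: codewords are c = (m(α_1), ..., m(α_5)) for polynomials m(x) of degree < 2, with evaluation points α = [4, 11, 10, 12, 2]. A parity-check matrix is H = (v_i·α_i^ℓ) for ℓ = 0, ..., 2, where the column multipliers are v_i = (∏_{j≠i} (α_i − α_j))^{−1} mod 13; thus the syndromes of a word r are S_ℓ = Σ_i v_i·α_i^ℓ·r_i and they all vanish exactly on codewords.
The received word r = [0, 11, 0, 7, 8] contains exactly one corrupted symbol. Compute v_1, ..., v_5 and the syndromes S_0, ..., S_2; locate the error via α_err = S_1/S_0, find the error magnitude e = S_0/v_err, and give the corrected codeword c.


S = (10, 9, 12), error at position 3, error magnitude e = 11, c = [0, 11, 2, 7, 8].

Step 1: column multipliers v_i = (∏_{j≠i}(α_i − α_j))^{−1} mod 13.
  i = 1 (α = 4): (4−11)(4−10)(4−12)(4−2) = (−7)·(−6)·(−8)·2 = −672 ≡ 4, so v_1 = 4^{−1} = 10 (mod 13).
  i = 2 (α = 11): (11−4)(11−10)(11−12)(11−2) = 7·1·(−1)·9 = −63 ≡ 2, so v_2 = 2^{−1} = 7 (mod 13).
  i = 3 (α = 10): (10−4)(10−11)(10−12)(10−2) = 6·(−1)·(−2)·8 = 96 ≡ 5, so v_3 = 5^{−1} = 8 (mod 13).
  i = 4 (α = 12): (12−4)(12−11)(12−10)(12−2) = 8·1·2·10 = 160 ≡ 4, so v_4 = 4^{−1} = 10 (mod 13).
  i = 5 (α = 2): (2−4)(2−11)(2−10)(2−12) = (−2)·(−9)·(−8)·(−10) = 1440 ≡ 10, so v_5 = 10^{−1} = 4 (mod 13).
  v = [10, 7, 8, 10, 4].
Step 2: syndromes of r = [0, 11, 0, 7, 8] (all sums mod 13).
  S_0 = Σ v_i r_i = 10·0 + 7·11 + 8·0 + 10·7 + 4·8 = 179 ≡ 10.
  S_1 = Σ v_i α_i r_i = 10·4·0 + 7·11·11 + 8·10·0 + 10·12·7 + 4·2·8 = 1751 ≡ 9.
  α_i^2 mod 13 = [3, 4, 9, 1, 4].
  S_2 = Σ v_i α_i^2 r_i = 10·3·0 + 7·4·11 + 8·9·0 + 10·1·7 + 4·4·8 = 506 ≡ 12.
  S = (10, 9, 12) ≠ 0, so r is not a codeword (an error is present).
Step 3: locate the error. For a single error e at position i, S_ℓ = v_i·e·α_i^ℓ, so α_err = S_1/S_0.
  S_0^{−1} = 10^{−1} = 4 (mod 13), so α_err = 9·4 = 36 ≡ 10 = α_3. Error position i = 3.
  Consistency check: S_2/S_1 = 12·3 = 36 ≡ 10 = α_err ✓ (single-error assumption holds).
Step 4: error magnitude e = S_0/v_3 = S_0·∏_{j≠3}(α_3 − α_j) = 10·5 = 50 ≡ 11 (mod 13).
Step 5: correct position 3: c_3 = r_3 − e = 0 − 11 ≡ 2 (mod 13). Hence c = [0, 11, 2, 7, 8].
  Check: interpolating c through the α_i gives m(x) = 3 + 9·x (degree < 2) with m(α_i) = c_i for every i, so c is indeed a codeword.


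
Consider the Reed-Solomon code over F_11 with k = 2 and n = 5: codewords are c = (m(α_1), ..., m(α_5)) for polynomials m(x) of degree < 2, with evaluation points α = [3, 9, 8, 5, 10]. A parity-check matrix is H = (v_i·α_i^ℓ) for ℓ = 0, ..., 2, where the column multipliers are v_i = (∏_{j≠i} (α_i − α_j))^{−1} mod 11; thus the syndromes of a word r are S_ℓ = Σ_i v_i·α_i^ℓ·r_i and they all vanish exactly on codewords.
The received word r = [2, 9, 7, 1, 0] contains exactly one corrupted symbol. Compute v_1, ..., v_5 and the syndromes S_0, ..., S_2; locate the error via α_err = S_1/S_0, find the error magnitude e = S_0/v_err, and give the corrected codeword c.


S = (8, 2, 6), error at position 1, error magnitude e = 5, c = [8, 9, 7, 1, 0].

Step 1: column multipliers v_i = (∏_{j≠i}(α_i − α_j))^{−1} mod 11.
  i = 1 (α = 3): (3−9)(3−8)(3−5)(3−10) = (−6)·(−5)·(−2)·(−7) = 420 ≡ 2, so v_1 = 2^{−1} = 6 (mod 11).
  i = 2 (α = 9): (9−3)(9−8)(9−5)(9−10) = 6·1·4·(−1) = −24 ≡ 9, so v_2 = 9^{−1} = 5 (mod 11).
  i = 3 (α = 8): (8−3)(8−9)(8−5)(8−10) = 5·(−1)·3·(−2) = 30 ≡ 8, so v_3 = 8^{−1} = 7 (mod 11).
  i = 4 (α = 5): (5−3)(5−9)(5−8)(5−10) = 2·(−4)·(−3)·(−5) = −120 ≡ 1, so v_4 = 1^{−1} = 1 (mod 11).
  i = 5 (α = 10): (10−3)(10−9)(10−8)(10−5) = 7·1·2·5 = 70 ≡ 4, so v_5 = 4^{−1} = 3 (mod 11).
  v = [6, 5, 7, 1, 3].
Step 2: syndromes of r = [2, 9, 7, 1, 0] (all sums mod 11).
  S_0 = Σ v_i r_i = 6·2 + 5·9 + 7·7 + 1·1 + 3·0 = 107 ≡ 8.
  S_1 = Σ v_i α_i r_i = 6·3·2 + 5·9·9 + 7·8·7 + 1·5·1 + 3·10·0 = 838 ≡ 2.
  α_i^2 mod 11 = [9, 4, 9, 3, 1].
  S_2 = Σ v_i α_i^2 r_i = 6·9·2 + 5·4·9 + 7·9·7 + 1·3·1 + 3·1·0 = 732 ≡ 6.
  S = (8, 2, 6) ≠ 0, so r is not a codeword (an error is present).
Step 3: locate the error. For a single error e at position i, S_ℓ = v_i·e·α_i^ℓ, so α_err = S_1/S_0.
  S_0^{−1} = 8^{−1} = 7 (mod 11), so α_err = 2·7 = 14 ≡ 3 = α_1. Error position i = 1.
  Consistency check: S_2/S_1 = 6·6 = 36 ≡ 3 = α_err ✓ (single-error assumption holds).
Step 4: error magnitude e = S_0/v_1 = S_0·∏_{j≠1}(α_1 − α_j) = 8·2 = 16 ≡ 5 (mod 11).
Step 5: correct position 1: c_1 = r_1 − e = 2 − 5 ≡ 8 (mod 11). Hence c = [8, 9, 7, 1, 0].
  Check: interpolating c through the α_i gives m(x) = 2 + 2·x (degree < 2) with m(α_i) = c_i for every i, so c is indeed a codeword.


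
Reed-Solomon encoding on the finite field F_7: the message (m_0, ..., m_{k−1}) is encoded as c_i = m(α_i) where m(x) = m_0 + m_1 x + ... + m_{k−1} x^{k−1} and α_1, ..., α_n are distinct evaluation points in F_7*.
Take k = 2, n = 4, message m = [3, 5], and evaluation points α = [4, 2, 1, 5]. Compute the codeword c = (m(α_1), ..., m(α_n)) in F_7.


c = [2, 6, 1, 0]

Message polynomial: m(x) = 3 + 5·x (mod 7).
For each evaluation point α_i, compute m(α_i) mod 7:
  α_1 = 4: Horner steps 5 → 2, so m(4) = 2.
  α_2 = 2: Horner steps 5 → 6, so m(2) = 6.
  α_3 = 1: Horner steps 5 → 1, so m(1) = 1.
  α_4 = 5: Horner steps 5 → 0, so m(5) = 0.
Codeword c = [2, 6, 1, 0] ∈ F_7^4.


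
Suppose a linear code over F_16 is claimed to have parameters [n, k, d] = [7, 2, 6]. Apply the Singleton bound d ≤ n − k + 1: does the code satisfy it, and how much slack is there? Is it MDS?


Singleton RHS = n − k + 1 = 6, slack = 0, bound satisfied, MDS.

Singleton bound: d ≤ n − k + 1.
Here n = 7, k = 2, so n − k + 1 = 6.
Given d = 6, check d ≤ 6: YES.
Slack = (n − k + 1) − d = 0.
The code is MDS (slack = 0).
Description: the claimed parameters are [7, 2, 6]_16; such a code would be MDS (meets Singleton bound).


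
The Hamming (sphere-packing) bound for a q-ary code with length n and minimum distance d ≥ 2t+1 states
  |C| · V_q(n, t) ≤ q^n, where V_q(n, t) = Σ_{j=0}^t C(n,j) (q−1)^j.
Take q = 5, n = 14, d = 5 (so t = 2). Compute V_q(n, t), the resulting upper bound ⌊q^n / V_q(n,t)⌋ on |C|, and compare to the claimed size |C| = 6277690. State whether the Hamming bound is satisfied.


V_q(n, t) = 1513, q^n = 6103515625, Hamming bound = 4034048, |C| = 6277690 > bound (violated).

Step 1: Compute V_q(n, t) = Σ_{j=0}^2 C(n, j) (q−1)^j.
  j = 0: C(14,0)·(4)^0 = 1·1 = 1.
  j = 1: C(14,1)·(4)^1 = 14·4 = 56.
  j = 2: C(14,2)·(4)^2 = 91·16 = 1456.
  V_q(n, t) = 1 + 56 + 1456 = 1513.
Step 2: q^n = 5^14 = 6103515625.
Step 3: Hamming bound ⌊q^n / V_q(n,t)⌋ = ⌊6103515625/1513⌋ = 4034048.
Step 4: Compare |C| = 6277690 to 4034048: violated.
The claimed |C| lies above the Hamming bound, so no 5-ary code of length 14 with d ≥ 5 can have 6277690 codewords.


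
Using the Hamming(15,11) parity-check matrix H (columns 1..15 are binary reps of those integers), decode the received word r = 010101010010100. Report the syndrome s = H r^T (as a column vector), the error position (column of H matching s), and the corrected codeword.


s = (1, 1, 1, 0)^T, error position = 14, corrected codeword c = 010101010010110

Compute s = H r^T mod 2 one row at a time:
  s_1 = 1 + 0 + 0 + 1 + 0 + 1 + 0 + 0 = 3 ≡ 1 (mod 2).
  s_2 = 1 + 0 + 1 + 0 + 0 + 1 + 0 + 0 = 3 ≡ 1 (mod 2).
  s_3 = 1 + 0 + 1 + 0 + 0 + 1 + 0 + 0 = 3 ≡ 1 (mod 2).
  s_4 = 0 + 0 + 0 + 0 + 0 + 1 + 1 + 0 = 2 ≡ 0 (mod 2).
s = (1, 1, 1, 0)^T — this equals column 14 of H (binary 1110), so error is at position 14.
Correct: flip bit 14 of r = 010101010010100 to get c = 010101010010110.


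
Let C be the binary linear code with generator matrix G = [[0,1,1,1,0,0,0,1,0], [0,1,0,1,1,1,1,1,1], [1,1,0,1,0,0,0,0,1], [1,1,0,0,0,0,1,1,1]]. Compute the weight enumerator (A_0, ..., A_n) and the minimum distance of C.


Weight distribution: A_0 = 1, A_3 = 2, A_4 = 5, A_5 = 4, A_6 = 2, A_7 = 2. Minimum distance d = 3.

Enumerate all 2^4 = 16 messages m ∈ F_2^4.
For each, compute codeword c = mG in F_2^9, then tally its weight.
  m = 0000 → c = 000000000, weight = 0.
  m = 1000 → c = 011100010, weight = 4.
  m = 0100 → c = 010111111, weight = 7.
  m = 1100 → c = 001011101, weight = 5.
  m = 0010 → c = 110100001, weight = 4.
  m = 1010 → c = 101000011, weight = 4.
  m = 0110 → c = 100011110, weight = 5.
  m = 1110 → c = 111111100, weight = 7.
  m = 0001 → c = 110000111, weight = 5.
  m = 1001 → c = 101100101, weight = 5.
  m = 0101 → c = 100111000, weight = 4.
  m = 1101 → c = 111011010, weight = 6.
  m = 0011 → c = 000100110, weight = 3.
  m = 1011 → c = 011000100, weight = 3.
  m = 0111 → c = 010011001, weight = 4.
  m = 1111 → c = 001111011, weight = 6.
Tally weights:
  weight 0: 1 codewords.
  weight 3: 2 codewords.
  weight 4: 5 codewords.
  weight 5: 4 codewords.
  weight 6: 2 codewords.
  weight 7: 2 codewords.
Minimum distance d = smallest w > 0 with A_w > 0 = 3.
Sanity: Σ A_w = 16 = 2^4 = 16 ✓.


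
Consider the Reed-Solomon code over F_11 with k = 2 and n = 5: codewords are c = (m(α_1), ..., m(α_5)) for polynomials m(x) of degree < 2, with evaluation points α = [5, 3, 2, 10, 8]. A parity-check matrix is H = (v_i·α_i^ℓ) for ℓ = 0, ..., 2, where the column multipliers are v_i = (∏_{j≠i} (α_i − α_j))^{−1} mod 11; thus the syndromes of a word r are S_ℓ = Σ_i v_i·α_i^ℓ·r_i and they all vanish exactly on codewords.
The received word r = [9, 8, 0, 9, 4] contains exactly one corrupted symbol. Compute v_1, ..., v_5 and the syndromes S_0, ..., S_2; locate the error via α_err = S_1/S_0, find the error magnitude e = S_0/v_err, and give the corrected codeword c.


S = (9, 1, 5), error at position 1, error magnitude e = 7, c = [2, 8, 0, 9, 4].

Step 1: column multipliers v_i = (∏_{j≠i}(α_i − α_j))^{−1} mod 11.
  i = 1 (α = 5): (5−3)(5−2)(5−10)(5−8) = 2·3·(−5)·(−3) = 90 ≡ 2, so v_1 = 2^{−1} = 6 (mod 11).
  i = 2 (α = 3): (3−5)(3−2)(3−10)(3−8) = (−2)·1·(−7)·(−5) = −70 ≡ 7, so v_2 = 7^{−1} = 8 (mod 11).
  i = 3 (α = 2): (2−5)(2−3)(2−10)(2−8) = (−3)·(−1)·(−8)·(−6) = 144 ≡ 1, so v_3 = 1^{−1} = 1 (mod 11).
  i = 4 (α = 10): (10−5)(10−3)(10−2)(10−8) = 5·7·8·2 = 560 ≡ 10, so v_4 = 10^{−1} = 10 (mod 11).
  i = 5 (α = 8): (8−5)(8−3)(8−2)(8−10) = 3·5·6·(−2) = −180 ≡ 7, so v_5 = 7^{−1} = 8 (mod 11).
  v = [6, 8, 1, 10, 8].
Step 2: syndromes of r = [9, 8, 0, 9, 4] (all sums mod 11).
  S_0 = Σ v_i r_i = 6·9 + 8·8 + 1·0 + 10·9 + 8·4 = 240 ≡ 9.
  S_1 = Σ v_i α_i r_i = 6·5·9 + 8·3·8 + 1·2·0 + 10·10·9 + 8·8·4 = 1618 ≡ 1.
  α_i^2 mod 11 = [3, 9, 4, 1, 9].
  S_2 = Σ v_i α_i^2 r_i = 6·3·9 + 8·9·8 + 1·4·0 + 10·1·9 + 8·9·4 = 1116 ≡ 5.
  S = (9, 1, 5) ≠ 0, so r is not a codeword (an error is present).
Step 3: locate the error. For a single error e at position i, S_ℓ = v_i·e·α_i^ℓ, so α_err = S_1/S_0.
  S_0^{−1} = 9^{−1} = 5 (mod 11), so α_err = 1·5 = 5 ≡ 5 = α_1. Error position i = 1.
  Consistency check: S_2/S_1 = 5·1 = 5 ≡ 5 = α_err ✓ (single-error assumption holds).
Step 4: error magnitude e = S_0/v_1 = S_0·∏_{j≠1}(α_1 − α_j) = 9·2 = 18 ≡ 7 (mod 11).
Step 5: correct position 1: c_1 = r_1 − e = 9 − 7 ≡ 2 (mod 11). Hence c = [2, 8, 0, 9, 4].
  Check: interpolating c through the α_i gives m(x) = 6 + 8·x (degree < 2) with m(α_i) = c_i for every i, so c is indeed a codeword.


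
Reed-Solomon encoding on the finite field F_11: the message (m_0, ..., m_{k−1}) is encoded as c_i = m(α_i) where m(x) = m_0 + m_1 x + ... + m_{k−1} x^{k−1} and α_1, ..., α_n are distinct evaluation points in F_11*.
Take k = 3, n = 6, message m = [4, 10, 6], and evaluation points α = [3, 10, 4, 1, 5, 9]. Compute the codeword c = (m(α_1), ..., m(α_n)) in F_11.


c = [0, 0, 8, 9, 6, 8]

Message polynomial: m(x) = 4 + 10·x + 6·x^2 (mod 11).
For each evaluation point α_i, compute m(α_i) mod 11:
  α_1 = 3: Horner steps 6 → 6 → 0, so m(3) = 0.
  α_2 = 10: Horner steps 6 → 4 → 0, so m(10) = 0.
  α_3 = 4: Horner steps 6 → 1 → 8, so m(4) = 8.
  α_4 = 1: Horner steps 6 → 5 → 9, so m(1) = 9.
  α_5 = 5: Horner steps 6 → 7 → 6, so m(5) = 6.
  α_6 = 9: Horner steps 6 → 9 → 8, so m(9) = 8.
Codeword c = [0, 0, 8, 9, 6, 8] ∈ F_11^6.
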